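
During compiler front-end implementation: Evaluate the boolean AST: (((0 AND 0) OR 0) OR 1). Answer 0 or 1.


Step 1: Evaluate inner node
  0 AND 0 = 0
Step 2: Evaluate next node
  0 OR 0 = 0
Step 3: Evaluate root node
  0 OR 1 = 1

1


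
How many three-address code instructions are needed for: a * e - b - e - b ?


Expression: a * e - b - e - b
Generating three-address code (respecting * over +/- precedence):
  Instruction 1: t1 = a * e
  Instruction 2: t2 = t1 - b
  Instruction 3: t3 = t2 - e
  Instruction 4: t4 = t3 - b
Total instructions: 4

4


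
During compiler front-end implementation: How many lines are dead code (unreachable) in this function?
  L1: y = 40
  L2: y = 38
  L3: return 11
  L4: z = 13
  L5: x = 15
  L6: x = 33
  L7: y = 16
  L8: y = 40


Analyzing control flow:
  L1: reachable (before return)
  L2: reachable (before return)
  L3: reachable (return statement)
  L4: DEAD (after return at L3)
  L5: DEAD (after return at L3)
  L6: DEAD (after return at L3)
  L7: DEAD (after return at L3)
  L8: DEAD (after return at L3)
Return at L3, total lines = 8
Dead lines: L4 through L8
Count: 5

5


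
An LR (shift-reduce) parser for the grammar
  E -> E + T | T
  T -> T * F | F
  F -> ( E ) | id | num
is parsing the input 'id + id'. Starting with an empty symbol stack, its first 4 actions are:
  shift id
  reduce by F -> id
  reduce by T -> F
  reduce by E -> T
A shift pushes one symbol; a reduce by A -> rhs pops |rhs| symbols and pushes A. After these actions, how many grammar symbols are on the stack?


Tracking the symbol stack through each action:
  Action 1: shift 'id' : push -> stack = [id] (size 1)
  Action 2: reduce by F -> id : pop 1, push F -> stack = [F] (size 1)
  Action 3: reduce by T -> F : pop 1, push T -> stack = [T] (size 1)
  Action 4: reduce by E -> T : pop 1, push E -> stack = [E] (size 1)
Final stack size: 1

1


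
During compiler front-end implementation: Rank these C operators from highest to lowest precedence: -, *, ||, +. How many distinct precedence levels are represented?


Looking up precedence for each operator:
  - -> precedence 5
  * -> precedence 6
  || -> precedence 1
  + -> precedence 5
Sorted highest to lowest: *, -, +, ||
Distinct precedence values: [6, 5, 1]
Number of distinct levels: 3

3


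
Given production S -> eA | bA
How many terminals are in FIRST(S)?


Production: S -> eA | bA
Examining each alternative for leading terminals:
  S -> eA : first terminal = 'e'
  S -> bA : first terminal = 'b'
FIRST(S) = {b, e}
Count: 2

2


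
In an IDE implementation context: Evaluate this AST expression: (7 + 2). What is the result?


Expression: (7 + 2)
Evaluating step by step:
  7 + 2 = 9
Result: 9

9


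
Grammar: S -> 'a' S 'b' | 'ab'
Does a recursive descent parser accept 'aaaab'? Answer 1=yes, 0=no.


Grammar accepts strings of the form a^n b^n (n >= 1)
Word: 'aaaab'
Counting: 4 a's and 1 b's
Check: 4 == 1? No
Mismatch: a-count != b-count
Rejected

0


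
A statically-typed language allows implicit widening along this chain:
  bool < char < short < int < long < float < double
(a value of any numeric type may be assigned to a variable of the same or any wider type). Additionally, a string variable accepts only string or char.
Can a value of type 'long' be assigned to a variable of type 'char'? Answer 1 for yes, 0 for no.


Target variable type: char
Source value type: long
Numeric ranks: long=4, char=1
Widening allowed iff rank(source) <= rank(target): 4 <= 1? No
Result: 0

0


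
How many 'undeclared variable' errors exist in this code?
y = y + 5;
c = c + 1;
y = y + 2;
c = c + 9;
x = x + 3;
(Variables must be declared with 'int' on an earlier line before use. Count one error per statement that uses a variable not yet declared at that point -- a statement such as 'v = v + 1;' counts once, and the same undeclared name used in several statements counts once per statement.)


Scanning code line by line:
  Line 1: use 'y' -> ERROR (undeclared)
  Line 2: use 'c' -> ERROR (undeclared)
  Line 3: use 'y' -> ERROR (undeclared)
  Line 4: use 'c' -> ERROR (undeclared)
  Line 5: use 'x' -> ERROR (undeclared)
Total undeclared variable errors: 5

5


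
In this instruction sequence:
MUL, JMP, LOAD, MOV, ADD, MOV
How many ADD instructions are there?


Scanning instruction sequence for ADD:
  Position 1: MUL
  Position 2: JMP
  Position 3: LOAD
  Position 4: MOV
  Position 5: ADD <- MATCH
  Position 6: MOV
Matches at positions: [5]
Total ADD count: 1

1


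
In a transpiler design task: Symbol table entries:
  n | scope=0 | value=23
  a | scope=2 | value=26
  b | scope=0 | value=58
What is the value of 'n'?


Searching symbol table for 'n':
  n | scope=0 | value=23 <- MATCH
  a | scope=2 | value=26
  b | scope=0 | value=58
Found 'n' at scope 0 with value 23

23


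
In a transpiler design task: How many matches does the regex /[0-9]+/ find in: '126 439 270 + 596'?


Pattern: /[0-9]+/ (int literals)
Input: '126 439 270 + 596'
Scanning for matches:
  Match 1: '126'
  Match 2: '439'
  Match 3: '270'
  Match 4: '596'
Total matches: 4

4


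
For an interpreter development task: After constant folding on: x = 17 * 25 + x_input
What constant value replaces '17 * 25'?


Identifying constant sub-expression:
  Original: x = 17 * 25 + x_input
  17 and 25 are both compile-time constants
  Evaluating: 17 * 25 = 425
  After folding: x = 425 + x_input

425


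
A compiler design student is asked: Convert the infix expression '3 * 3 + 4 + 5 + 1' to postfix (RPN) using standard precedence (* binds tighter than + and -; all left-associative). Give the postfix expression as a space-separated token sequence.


Applying the shunting-yard algorithm:
  Operand 3 -> output
  Push '*' onto operator stack -> op-stack: [*]
  Operand 3 -> output
  See '+' (prec 1); top '*' (prec 2) >= it -> pop '*' to output
  Push '+' onto operator stack -> op-stack: [+]
  Operand 4 -> output
  See '+' (prec 1); top '+' (prec 1) >= it -> pop '+' to output
  Push '+' onto operator stack -> op-stack: [+]
  Operand 5 -> output
  See '+' (prec 1); top '+' (prec 1) >= it -> pop '+' to output
  Push '+' onto operator stack -> op-stack: [+]
  Operand 1 -> output
  End of input: pop '+' to output
Postfix result: 3 3 * 4 + 5 + 1 +

3 3 * 4 + 5 + 1 +


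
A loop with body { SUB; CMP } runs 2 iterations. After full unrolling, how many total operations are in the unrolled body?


Loop body operations: SUB, CMP (2 ops per iteration)
Unrolling 2 iterations:
  Iteration 1: SUB, CMP (2 ops)
  Iteration 2: SUB, CMP (2 ops)
Total: 2 iterations * 2 ops/iter = 4 operations

4


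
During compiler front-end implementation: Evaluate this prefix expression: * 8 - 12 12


Parsing prefix expression: * 8 - 12 12
Step 1: Innermost operation '- 12 12'
  12 - 12 = 0
Step 2: Outer operation '* 8 [0]'
  8 * 0 = 0

0


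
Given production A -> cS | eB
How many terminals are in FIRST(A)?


Production: A -> cS | eB
Examining each alternative for leading terminals:
  A -> cS : first terminal = 'c'
  A -> eB : first terminal = 'e'
FIRST(A) = {c, e}
Count: 2

2


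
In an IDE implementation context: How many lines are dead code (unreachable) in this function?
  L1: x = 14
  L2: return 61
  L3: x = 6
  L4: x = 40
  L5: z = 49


Analyzing control flow:
  L1: reachable (before return)
  L2: reachable (return statement)
  L3: DEAD (after return at L2)
  L4: DEAD (after return at L2)
  L5: DEAD (after return at L2)
Return at L2, total lines = 5
Dead lines: L3 through L5
Count: 3

3


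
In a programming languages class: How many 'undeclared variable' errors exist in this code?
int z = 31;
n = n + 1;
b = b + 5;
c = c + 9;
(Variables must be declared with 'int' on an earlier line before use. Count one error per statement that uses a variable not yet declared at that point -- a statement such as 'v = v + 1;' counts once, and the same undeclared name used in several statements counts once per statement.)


Scanning code line by line:
  Line 1: declare 'z' -> declared = ['z']
  Line 2: use 'n' -> ERROR (undeclared)
  Line 3: use 'b' -> ERROR (undeclared)
  Line 4: use 'c' -> ERROR (undeclared)
Total undeclared variable errors: 3

3


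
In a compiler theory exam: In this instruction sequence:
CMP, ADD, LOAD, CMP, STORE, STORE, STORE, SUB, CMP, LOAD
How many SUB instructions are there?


Scanning instruction sequence for SUB:
  Position 1: CMP
  Position 2: ADD
  Position 3: LOAD
  Position 4: CMP
  Position 5: STORE
  Position 6: STORE
  Position 7: STORE
  Position 8: SUB <- MATCH
  Position 9: CMP
  Position 10: LOAD
Matches at positions: [8]
Total SUB count: 1

1


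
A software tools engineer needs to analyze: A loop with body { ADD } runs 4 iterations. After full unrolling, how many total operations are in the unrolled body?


Loop body operations: ADD (1 op per iteration)
Unrolling 4 iterations:
  Iteration 1: ADD (1 ops)
  Iteration 2: ADD (1 ops)
  Iteration 3: ADD (1 ops)
  Iteration 4: ADD (1 ops)
Total: 4 iterations * 1 ops/iter = 4 operations

4


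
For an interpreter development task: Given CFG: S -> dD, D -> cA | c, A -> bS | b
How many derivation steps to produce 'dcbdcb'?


Grammar: S -> dD, D -> cA | c, A -> bS | b
Deriving 'dcbdcb':
Step 1: S -> dD => dD
Step 2: D -> cA => dcA
Step 3: A -> bS => dcbS
Step 4: S -> dD => dcbdD
Step 5: D -> cA => dcbdcA
Step 6: A -> b => dcbdcb
Total derivation steps: 6

6


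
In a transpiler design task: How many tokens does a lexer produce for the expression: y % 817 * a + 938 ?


Scanning 'y % 817 * a + 938'
Token 1: 'y' -> identifier
Token 2: '%' -> operator
Token 3: '817' -> integer_literal
Token 4: '*' -> operator
Token 5: 'a' -> identifier
Token 6: '+' -> operator
Token 7: '938' -> integer_literal
Total tokens: 7

7


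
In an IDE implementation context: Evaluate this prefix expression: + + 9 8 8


Parsing prefix expression: + + 9 8 8
Step 1: Innermost operation '+ 9 8'
  9 + 8 = 17
Step 2: Outer operation '+ [17] 8'
  17 + 8 = 25

25


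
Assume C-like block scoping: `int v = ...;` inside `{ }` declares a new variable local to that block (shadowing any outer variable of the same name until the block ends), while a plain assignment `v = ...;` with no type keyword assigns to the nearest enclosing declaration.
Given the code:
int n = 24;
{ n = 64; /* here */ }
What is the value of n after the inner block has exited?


Analyzing scoping rules:
Outer scope: declares n = 24
Inner block: 'n = 64;' has no type keyword, so it is an assignment to the outer n (no shadowing)
The assignment changed the outer variable itself, so the new value persists after the block -> 64
Result: 64

64


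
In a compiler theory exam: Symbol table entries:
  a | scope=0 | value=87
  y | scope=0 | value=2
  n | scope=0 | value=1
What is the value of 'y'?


Searching symbol table for 'y':
  a | scope=0 | value=87
  y | scope=0 | value=2 <- MATCH
  n | scope=0 | value=1
Found 'y' at scope 0 with value 2

2


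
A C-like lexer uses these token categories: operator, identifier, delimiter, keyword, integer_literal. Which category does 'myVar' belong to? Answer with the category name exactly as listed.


Token: 'myVar'
Checking categories:
  identifier: YES
  integer_literal: no
  operator: no
  keyword: no
  delimiter: no
Category: identifier

identifier


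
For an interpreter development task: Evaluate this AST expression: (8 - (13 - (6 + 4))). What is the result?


Expression: (8 - (13 - (6 + 4)))
Evaluating step by step:
  6 + 4 = 10
  13 - 10 = 3
  8 - 3 = 5
Result: 5

5


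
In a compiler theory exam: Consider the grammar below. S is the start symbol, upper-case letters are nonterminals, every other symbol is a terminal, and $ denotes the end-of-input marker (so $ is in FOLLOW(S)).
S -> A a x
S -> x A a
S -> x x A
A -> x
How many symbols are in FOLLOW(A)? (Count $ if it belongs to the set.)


S is the start symbol and does not occur in any rule body, so FOLLOW(S) = {$}.
Examining every occurrence of A in a rule body:
  S -> A a x : A is followed by terminal 'a' -> add 'a'
  S -> x A a : A is followed by terminal 'a' -> add 'a' (already in the set)
  S -> x x A : A is at the right end -> add FOLLOW(S) = {$}
  A -> x : A does not occur in the body -> contributes nothing
FOLLOW(A) = {a, $}
Count: 2

2


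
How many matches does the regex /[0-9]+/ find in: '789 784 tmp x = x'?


Pattern: /[0-9]+/ (int literals)
Input: '789 784 tmp x = x'
Scanning for matches:
  Match 1: '789'
  Match 2: '784'
Total matches: 2

2


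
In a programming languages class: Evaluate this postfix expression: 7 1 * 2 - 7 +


Processing tokens left to right:
Push 7, Push 1
Pop 7 and 1, compute 7 * 1 = 7, push 7
Push 2
Pop 7 and 2, compute 7 - 2 = 5, push 5
Push 7
Pop 5 and 7, compute 5 + 7 = 12, push 12
Stack result: 12

12


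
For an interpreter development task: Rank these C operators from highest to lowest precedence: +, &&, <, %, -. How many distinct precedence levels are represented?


Looking up precedence for each operator:
  + -> precedence 5
  && -> precedence 2
  < -> precedence 4
  % -> precedence 6
  - -> precedence 5
Sorted highest to lowest: %, +, -, <, &&
Distinct precedence values: [6, 5, 4, 2]
Number of distinct levels: 4

4


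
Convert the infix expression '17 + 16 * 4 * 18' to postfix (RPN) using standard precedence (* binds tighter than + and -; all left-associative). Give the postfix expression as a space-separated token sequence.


Applying the shunting-yard algorithm:
  Operand 17 -> output
  Push '+' onto operator stack -> op-stack: [+]
  Operand 16 -> output
  Push '*' onto operator stack -> op-stack: [+, *]
  Operand 4 -> output
  See '*' (prec 2); top '*' (prec 2) >= it -> pop '*' to output
  Push '*' onto operator stack -> op-stack: [+, *]
  Operand 18 -> output
  End of input: pop '*' to output
  End of input: pop '+' to output
Postfix result: 17 16 4 * 18 * +

17 16 4 * 18 * +


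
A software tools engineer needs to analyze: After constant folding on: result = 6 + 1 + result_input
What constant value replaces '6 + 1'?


Identifying constant sub-expression:
  Original: result = 6 + 1 + result_input
  6 and 1 are both compile-time constants
  Evaluating: 6 + 1 = 7
  After folding: result = 7 + result_input

7


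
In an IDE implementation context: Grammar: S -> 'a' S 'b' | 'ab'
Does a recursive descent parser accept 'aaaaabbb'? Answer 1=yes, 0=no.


Grammar accepts strings of the form a^n b^n (n >= 1)
Word: 'aaaaabbb'
Counting: 5 a's and 3 b's
Check: 5 == 3? No
Mismatch: a-count != b-count
Rejected

0


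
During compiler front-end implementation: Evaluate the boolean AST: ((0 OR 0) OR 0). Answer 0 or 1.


Step 1: Evaluate inner node
  0 OR 0 = 0
Step 2: Evaluate root node
  0 OR 0 = 0

0


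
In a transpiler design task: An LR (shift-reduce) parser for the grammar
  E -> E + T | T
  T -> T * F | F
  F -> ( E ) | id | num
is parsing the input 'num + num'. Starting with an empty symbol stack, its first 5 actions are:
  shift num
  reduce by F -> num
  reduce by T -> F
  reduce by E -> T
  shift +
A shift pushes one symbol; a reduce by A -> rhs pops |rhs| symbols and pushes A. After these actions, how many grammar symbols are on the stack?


Tracking the symbol stack through each action:
  Action 1: shift 'num' : push -> stack = [num] (size 1)
  Action 2: reduce by F -> num : pop 1, push F -> stack = [F] (size 1)
  Action 3: reduce by T -> F : pop 1, push T -> stack = [T] (size 1)
  Action 4: reduce by E -> T : pop 1, push E -> stack = [E] (size 1)
  Action 5: shift '+' : push -> stack = [E, +] (size 2)
Final stack size: 2

2


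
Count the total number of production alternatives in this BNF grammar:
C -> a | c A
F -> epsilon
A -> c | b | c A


Counting alternatives per rule:
  C: 2 alternative(s)
  F: 1 alternative(s)
  A: 3 alternative(s)
Sum: 2 + 1 + 3 = 6

6


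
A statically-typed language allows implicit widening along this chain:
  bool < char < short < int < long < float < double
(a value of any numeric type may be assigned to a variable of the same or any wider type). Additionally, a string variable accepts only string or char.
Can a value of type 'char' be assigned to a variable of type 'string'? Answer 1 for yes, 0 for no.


Target variable type: string
Source value type: char
Rule: string accepts only {string, char}
  source 'char' in {string, char}? Yes
Result: 1

1


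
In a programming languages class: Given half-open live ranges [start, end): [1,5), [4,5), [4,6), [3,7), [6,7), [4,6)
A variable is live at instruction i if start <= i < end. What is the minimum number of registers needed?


Live ranges:
  Var0: [1, 5)
  Var1: [4, 5)
  Var2: [4, 6)
  Var3: [3, 7)
  Var4: [6, 7)
  Var5: [4, 6)
Sweep-line events (position, delta, active):
  pos=1 start -> active=1
  pos=3 start -> active=2
  pos=4 start -> active=3
  pos=4 start -> active=4
  pos=4 start -> active=5
  pos=5 end -> active=4
  pos=5 end -> active=3
  pos=6 end -> active=2
  pos=6 end -> active=1
  pos=6 start -> active=2
  pos=7 end -> active=1
  pos=7 end -> active=0
Maximum simultaneous active: 5
Minimum registers needed: 5

5


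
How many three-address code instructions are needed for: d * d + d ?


Expression: d * d + d
Generating three-address code (respecting * over +/- precedence):
  Instruction 1: t1 = d * d
  Instruction 2: t2 = t1 + d
Total instructions: 2

2


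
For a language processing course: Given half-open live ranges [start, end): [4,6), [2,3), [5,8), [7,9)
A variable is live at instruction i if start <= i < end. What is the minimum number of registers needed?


Live ranges:
  Var0: [4, 6)
  Var1: [2, 3)
  Var2: [5, 8)
  Var3: [7, 9)
Sweep-line events (position, delta, active):
  pos=2 start -> active=1
  pos=3 end -> active=0
  pos=4 start -> active=1
  pos=5 start -> active=2
  pos=6 end -> active=1
  pos=7 start -> active=2
  pos=8 end -> active=1
  pos=9 end -> active=0
Maximum simultaneous active: 2
Minimum registers needed: 2

2


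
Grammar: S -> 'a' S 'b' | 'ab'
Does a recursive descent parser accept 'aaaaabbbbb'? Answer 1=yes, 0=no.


Grammar accepts strings of the form a^n b^n (n >= 1)
Word: 'aaaaabbbbb'
Counting: 5 a's and 5 b's
Check: 5 == 5? Yes
Derivation (S -> aSb applied 4 time(s), then S -> ab): S => aSb => aaSbb => aaaSbbb => aaaaSbbbb => aaaaabbbbb
Accepted

1


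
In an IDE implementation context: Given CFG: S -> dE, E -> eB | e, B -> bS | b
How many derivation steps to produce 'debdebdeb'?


Grammar: S -> dE, E -> eB | e, B -> bS | b
Deriving 'debdebdeb':
Step 1: S -> dE => dE
Step 2: E -> eB => deB
Step 3: B -> bS => debS
Step 4: S -> dE => debdE
Step 5: E -> eB => debdeB
Step 6: B -> bS => debdebS
Step 7: S -> dE => debdebdE
Step 8: E -> eB => debdebdeB
Step 9: B -> b => debdebdeb
Total derivation steps: 9

9


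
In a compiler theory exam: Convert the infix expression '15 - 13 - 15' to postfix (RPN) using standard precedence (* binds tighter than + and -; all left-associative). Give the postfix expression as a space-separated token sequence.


Applying the shunting-yard algorithm:
  Operand 15 -> output
  Push '-' onto operator stack -> op-stack: [-]
  Operand 13 -> output
  See '-' (prec 1); top '-' (prec 1) >= it -> pop '-' to output
  Push '-' onto operator stack -> op-stack: [-]
  Operand 15 -> output
  End of input: pop '-' to output
Postfix result: 15 13 - 15 -

15 13 - 15 -


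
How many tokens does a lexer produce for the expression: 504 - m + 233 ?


Scanning '504 - m + 233'
Token 1: '504' -> integer_literal
Token 2: '-' -> operator
Token 3: 'm' -> identifier
Token 4: '+' -> operator
Token 5: '233' -> integer_literal
Total tokens: 5

5


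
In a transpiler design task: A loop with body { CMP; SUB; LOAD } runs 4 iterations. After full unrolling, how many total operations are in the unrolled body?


Loop body operations: CMP, SUB, LOAD (3 ops per iteration)
Unrolling 4 iterations:
  Iteration 1: CMP, SUB, LOAD (3 ops)
  Iteration 2: CMP, SUB, LOAD (3 ops)
  Iteration 3: CMP, SUB, LOAD (3 ops)
  Iteration 4: CMP, SUB, LOAD (3 ops)
Total: 4 iterations * 3 ops/iter = 12 operations

12


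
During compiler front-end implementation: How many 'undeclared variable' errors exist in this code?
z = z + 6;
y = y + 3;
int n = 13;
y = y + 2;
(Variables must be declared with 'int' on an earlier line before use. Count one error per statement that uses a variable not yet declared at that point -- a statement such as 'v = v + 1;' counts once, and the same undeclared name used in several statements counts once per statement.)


Scanning code line by line:
  Line 1: use 'z' -> ERROR (undeclared)
  Line 2: use 'y' -> ERROR (undeclared)
  Line 3: declare 'n' -> declared = ['n']
  Line 4: use 'y' -> ERROR (undeclared)
Total undeclared variable errors: 3

3


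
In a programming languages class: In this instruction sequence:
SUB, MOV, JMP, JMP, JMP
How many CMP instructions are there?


Scanning instruction sequence for CMP:
  Position 1: SUB
  Position 2: MOV
  Position 3: JMP
  Position 4: JMP
  Position 5: JMP
Matches at positions: []
Total CMP count: 0

0


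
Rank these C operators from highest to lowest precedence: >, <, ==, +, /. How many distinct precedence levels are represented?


Looking up precedence for each operator:
  > -> precedence 4
  < -> precedence 4
  == -> precedence 3
  + -> precedence 5
  / -> precedence 6
Sorted highest to lowest: /, +, >, <, ==
Distinct precedence values: [6, 5, 4, 3]
Number of distinct levels: 4

4


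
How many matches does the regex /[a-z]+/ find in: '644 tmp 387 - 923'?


Pattern: /[a-z]+/ (identifiers)
Input: '644 tmp 387 - 923'
Scanning for matches:
  Match 1: 'tmp'
Total matches: 1

1


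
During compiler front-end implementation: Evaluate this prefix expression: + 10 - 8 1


Parsing prefix expression: + 10 - 8 1
Step 1: Innermost operation '- 8 1'
  8 - 1 = 7
Step 2: Outer operation '+ 10 [7]'
  10 + 7 = 17

17


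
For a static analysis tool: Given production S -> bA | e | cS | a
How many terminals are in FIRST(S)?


Production: S -> bA | e | cS | a
Examining each alternative for leading terminals:
  S -> bA : first terminal = 'b'
  S -> e : first terminal = 'e'
  S -> cS : first terminal = 'c'
  S -> a : first terminal = 'a'
FIRST(S) = {a, b, c, e}
Count: 4

4


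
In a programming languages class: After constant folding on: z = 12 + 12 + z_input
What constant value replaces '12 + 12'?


Identifying constant sub-expression:
  Original: z = 12 + 12 + z_input
  12 and 12 are both compile-time constants
  Evaluating: 12 + 12 = 24
  After folding: z = 24 + z_input

24


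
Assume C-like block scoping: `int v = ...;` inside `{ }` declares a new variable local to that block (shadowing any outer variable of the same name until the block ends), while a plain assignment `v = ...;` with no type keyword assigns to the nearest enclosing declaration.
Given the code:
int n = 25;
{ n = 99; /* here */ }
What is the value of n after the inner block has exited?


Analyzing scoping rules:
Outer scope: declares n = 25
Inner block: 'n = 99;' has no type keyword, so it is an assignment to the outer n (no shadowing)
The assignment changed the outer variable itself, so the new value persists after the block -> 99
Result: 99

99


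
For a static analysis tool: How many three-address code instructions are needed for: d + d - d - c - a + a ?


Expression: d + d - d - c - a + a
Generating three-address code (respecting * over +/- precedence):
  Instruction 1: t1 = d + d
  Instruction 2: t2 = t1 - d
  Instruction 3: t3 = t2 - c
  Instruction 4: t4 = t3 - a
  Instruction 5: t5 = t4 + a
Total instructions: 5

5


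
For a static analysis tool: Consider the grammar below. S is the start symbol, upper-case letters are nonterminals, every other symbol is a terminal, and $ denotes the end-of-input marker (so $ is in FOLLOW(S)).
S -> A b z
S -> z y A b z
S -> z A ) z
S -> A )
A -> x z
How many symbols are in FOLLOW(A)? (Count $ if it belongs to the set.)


S is the start symbol and does not occur in any rule body, so FOLLOW(S) = {$}.
Examining every occurrence of A in a rule body:
  S -> A b z : A is followed by terminal 'b' -> add 'b'
  S -> z y A b z : A is followed by terminal 'b' -> add 'b' (already in the set)
  S -> z A ) z : A is followed by terminal ')' -> add ')'
  S -> A ) : A is followed by terminal ')' -> add ')' (already in the set)
  A -> x z : A does not occur in the body -> contributes nothing
FOLLOW(A) = {), b}
Count: 2

2


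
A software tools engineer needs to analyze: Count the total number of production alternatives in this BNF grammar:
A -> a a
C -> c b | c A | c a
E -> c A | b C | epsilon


Counting alternatives per rule:
  A: 1 alternative(s)
  C: 3 alternative(s)
  E: 3 alternative(s)
Sum: 1 + 3 + 3 = 7

7


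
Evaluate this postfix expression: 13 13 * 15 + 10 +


Processing tokens left to right:
Push 13, Push 13
Pop 13 and 13, compute 13 * 13 = 169, push 169
Push 15
Pop 169 and 15, compute 169 + 15 = 184, push 184
Push 10
Pop 184 and 10, compute 184 + 10 = 194, push 194
Stack result: 194

194


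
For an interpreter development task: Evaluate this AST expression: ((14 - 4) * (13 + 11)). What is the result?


Expression: ((14 - 4) * (13 + 11))
Evaluating step by step:
  14 - 4 = 10
  13 + 11 = 24
  10 * 24 = 240
Result: 240

240


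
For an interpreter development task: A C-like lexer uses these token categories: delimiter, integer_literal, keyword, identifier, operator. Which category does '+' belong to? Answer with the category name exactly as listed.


Token: '+'
Checking categories:
  identifier: no
  integer_literal: no
  operator: YES
  keyword: no
  delimiter: no
Category: operator

operator


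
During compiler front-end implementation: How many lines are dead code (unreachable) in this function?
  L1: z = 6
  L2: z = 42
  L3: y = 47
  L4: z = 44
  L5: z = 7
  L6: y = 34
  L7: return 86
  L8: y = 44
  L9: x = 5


Analyzing control flow:
  L1: reachable (before return)
  L2: reachable (before return)
  L3: reachable (before return)
  L4: reachable (before return)
  L5: reachable (before return)
  L6: reachable (before return)
  L7: reachable (return statement)
  L8: DEAD (after return at L7)
  L9: DEAD (after return at L7)
Return at L7, total lines = 9
Dead lines: L8 through L9
Count: 2

2


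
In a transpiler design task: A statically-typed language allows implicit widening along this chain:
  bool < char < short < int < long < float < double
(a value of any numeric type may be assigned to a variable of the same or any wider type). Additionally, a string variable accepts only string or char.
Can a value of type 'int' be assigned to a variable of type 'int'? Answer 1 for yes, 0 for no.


Target variable type: int
Source value type: int
Numeric ranks: int=3, int=3
Widening allowed iff rank(source) <= rank(target): 3 <= 3? Yes
Result: 1

1


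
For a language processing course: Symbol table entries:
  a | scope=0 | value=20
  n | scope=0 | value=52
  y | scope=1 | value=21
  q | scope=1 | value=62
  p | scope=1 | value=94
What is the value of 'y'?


Searching symbol table for 'y':
  a | scope=0 | value=20
  n | scope=0 | value=52
  y | scope=1 | value=21 <- MATCH
  q | scope=1 | value=62
  p | scope=1 | value=94
Found 'y' at scope 1 with value 21

21


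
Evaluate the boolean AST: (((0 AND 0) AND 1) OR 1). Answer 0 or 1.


Step 1: Evaluate inner node
  0 AND 0 = 0
Step 2: Evaluate next node
  0 AND 1 = 0
Step 3: Evaluate root node
  0 OR 1 = 1

1


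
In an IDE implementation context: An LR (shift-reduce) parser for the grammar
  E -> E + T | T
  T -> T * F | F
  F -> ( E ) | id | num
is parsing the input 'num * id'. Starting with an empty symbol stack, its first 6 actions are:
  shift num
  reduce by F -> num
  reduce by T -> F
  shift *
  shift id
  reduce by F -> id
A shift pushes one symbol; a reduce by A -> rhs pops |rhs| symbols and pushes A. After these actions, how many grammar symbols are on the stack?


Tracking the symbol stack through each action:
  Action 1: shift 'num' : push -> stack = [num] (size 1)
  Action 2: reduce by F -> num : pop 1, push F -> stack = [F] (size 1)
  Action 3: reduce by T -> F : pop 1, push T -> stack = [T] (size 1)
  Action 4: shift '*' : push -> stack = [T, *] (size 2)
  Action 5: shift 'id' : push -> stack = [T, *, id] (size 3)
  Action 6: reduce by F -> id : pop 1, push F -> stack = [T, *, F] (size 3)
Final stack size: 3

3


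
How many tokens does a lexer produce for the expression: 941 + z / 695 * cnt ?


Scanning '941 + z / 695 * cnt'
Token 1: '941' -> integer_literal
Token 2: '+' -> operator
Token 3: 'z' -> identifier
Token 4: '/' -> operator
Token 5: '695' -> integer_literal
Token 6: '*' -> operator
Token 7: 'cnt' -> identifier
Total tokens: 7

7


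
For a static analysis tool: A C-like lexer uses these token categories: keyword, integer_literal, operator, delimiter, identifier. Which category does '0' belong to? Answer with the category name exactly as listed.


Token: '0'
Checking categories:
  identifier: no
  integer_literal: YES
  operator: no
  keyword: no
  delimiter: no
Category: integer_literal

integer_literal


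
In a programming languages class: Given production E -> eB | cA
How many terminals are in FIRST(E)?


Production: E -> eB | cA
Examining each alternative for leading terminals:
  E -> eB : first terminal = 'e'
  E -> cA : first terminal = 'c'
FIRST(E) = {c, e}
Count: 2

2


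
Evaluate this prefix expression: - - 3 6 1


Parsing prefix expression: - - 3 6 1
Step 1: Innermost operation '- 3 6'
  3 - 6 = -3
Step 2: Outer operation '- [-3] 1'
  -3 - 1 = -4

-4


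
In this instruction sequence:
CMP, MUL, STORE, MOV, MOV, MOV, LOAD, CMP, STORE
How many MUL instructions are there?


Scanning instruction sequence for MUL:
  Position 1: CMP
  Position 2: MUL <- MATCH
  Position 3: STORE
  Position 4: MOV
  Position 5: MOV
  Position 6: MOV
  Position 7: LOAD
  Position 8: CMP
  Position 9: STORE
Matches at positions: [2]
Total MUL count: 1

1


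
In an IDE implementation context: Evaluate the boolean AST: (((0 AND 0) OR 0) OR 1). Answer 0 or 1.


Step 1: Evaluate inner node
  0 AND 0 = 0
Step 2: Evaluate next node
  0 OR 0 = 0
Step 3: Evaluate root node
  0 OR 1 = 1

1


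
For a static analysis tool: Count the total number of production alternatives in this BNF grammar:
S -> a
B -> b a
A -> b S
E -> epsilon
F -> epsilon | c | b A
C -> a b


Counting alternatives per rule:
  S: 1 alternative(s)
  B: 1 alternative(s)
  A: 1 alternative(s)
  E: 1 alternative(s)
  F: 3 alternative(s)
  C: 1 alternative(s)
Sum: 1 + 1 + 1 + 1 + 3 + 1 = 8

8


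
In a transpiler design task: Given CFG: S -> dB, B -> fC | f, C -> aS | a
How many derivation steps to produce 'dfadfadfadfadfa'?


Grammar: S -> dB, B -> fC | f, C -> aS | a
Deriving 'dfadfadfadfadfa':
Step 1: S -> dB => dB
Step 2: B -> fC => dfC
Step 3: C -> aS => dfaS
Step 4: S -> dB => dfadB
Step 5: B -> fC => dfadfC
Step 6: C -> aS => dfadfaS
Step 7: S -> dB => dfadfadB
Step 8: B -> fC => dfadfadfC
Step 9: C -> aS => dfadfadfaS
Step 10: S -> dB => dfadfadfadB
Step 11: B -> fC => dfadfadfadfC
Step 12: C -> aS => dfadfadfadfaS
Step 13: S -> dB => dfadfadfadfadB
Step 14: B -> fC => dfadfadfadfadfC
Step 15: C -> a => dfadfadfadfadfa
Total derivation steps: 15

15


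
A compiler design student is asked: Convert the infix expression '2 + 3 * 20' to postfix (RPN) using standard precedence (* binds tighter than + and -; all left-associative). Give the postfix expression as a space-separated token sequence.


Applying the shunting-yard algorithm:
  Operand 2 -> output
  Push '+' onto operator stack -> op-stack: [+]
  Operand 3 -> output
  Push '*' onto operator stack -> op-stack: [+, *]
  Operand 20 -> output
  End of input: pop '*' to output
  End of input: pop '+' to output
Postfix result: 2 3 20 * +

2 3 20 * +


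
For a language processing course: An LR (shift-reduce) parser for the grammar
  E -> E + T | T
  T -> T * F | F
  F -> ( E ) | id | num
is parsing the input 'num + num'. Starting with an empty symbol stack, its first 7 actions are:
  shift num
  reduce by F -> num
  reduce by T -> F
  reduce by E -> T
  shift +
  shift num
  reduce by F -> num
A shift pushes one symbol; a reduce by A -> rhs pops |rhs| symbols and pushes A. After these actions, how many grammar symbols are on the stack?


Tracking the symbol stack through each action:
  Action 1: shift 'num' : push -> stack = [num] (size 1)
  Action 2: reduce by F -> num : pop 1, push F -> stack = [F] (size 1)
  Action 3: reduce by T -> F : pop 1, push T -> stack = [T] (size 1)
  Action 4: reduce by E -> T : pop 1, push E -> stack = [E] (size 1)
  Action 5: shift '+' : push -> stack = [E, +] (size 2)
  Action 6: shift 'num' : push -> stack = [E, +, num] (size 3)
  Action 7: reduce by F -> num : pop 1, push F -> stack = [E, +, F] (size 3)
Final stack size: 3

3


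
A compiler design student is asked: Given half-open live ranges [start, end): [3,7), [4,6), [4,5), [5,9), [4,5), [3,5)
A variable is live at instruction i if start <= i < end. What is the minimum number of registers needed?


Live ranges:
  Var0: [3, 7)
  Var1: [4, 6)
  Var2: [4, 5)
  Var3: [5, 9)
  Var4: [4, 5)
  Var5: [3, 5)
Sweep-line events (position, delta, active):
  pos=3 start -> active=1
  pos=3 start -> active=2
  pos=4 start -> active=3
  pos=4 start -> active=4
  pos=4 start -> active=5
  pos=5 end -> active=4
  pos=5 end -> active=3
  pos=5 end -> active=2
  pos=5 start -> active=3
  pos=6 end -> active=2
  pos=7 end -> active=1
  pos=9 end -> active=0
Maximum simultaneous active: 5
Minimum registers needed: 5

5


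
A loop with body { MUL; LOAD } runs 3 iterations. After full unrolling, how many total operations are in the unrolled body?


Loop body operations: MUL, LOAD (2 ops per iteration)
Unrolling 3 iterations:
  Iteration 1: MUL, LOAD (2 ops)
  Iteration 2: MUL, LOAD (2 ops)
  Iteration 3: MUL, LOAD (2 ops)
Total: 3 iterations * 2 ops/iter = 6 operations

6


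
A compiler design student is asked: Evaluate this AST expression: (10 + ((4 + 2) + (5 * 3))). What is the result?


Expression: (10 + ((4 + 2) + (5 * 3)))
Evaluating step by step:
  4 + 2 = 6
  5 * 3 = 15
  6 + 15 = 21
  10 + 21 = 31
Result: 31

31


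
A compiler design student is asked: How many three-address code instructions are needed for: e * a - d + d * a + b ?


Expression: e * a - d + d * a + b
Generating three-address code (respecting * over +/- precedence):
  Instruction 1: t1 = e * a
  Instruction 2: t2 = d * a
  Instruction 3: t3 = t1 - d
  Instruction 4: t4 = t3 + t2
  Instruction 5: t5 = t4 + b
Total instructions: 5

5


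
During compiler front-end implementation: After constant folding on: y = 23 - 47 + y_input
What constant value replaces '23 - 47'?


Identifying constant sub-expression:
  Original: y = 23 - 47 + y_input
  23 and 47 are both compile-time constants
  Evaluating: 23 - 47 = -24
  After folding: y = -24 + y_input

-24


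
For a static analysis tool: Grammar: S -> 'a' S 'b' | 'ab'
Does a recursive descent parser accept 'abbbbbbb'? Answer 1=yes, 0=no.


Grammar accepts strings of the form a^n b^n (n >= 1)
Word: 'abbbbbbb'
Counting: 1 a's and 7 b's
Check: 1 == 7? No
Mismatch: a-count != b-count
Rejected

0


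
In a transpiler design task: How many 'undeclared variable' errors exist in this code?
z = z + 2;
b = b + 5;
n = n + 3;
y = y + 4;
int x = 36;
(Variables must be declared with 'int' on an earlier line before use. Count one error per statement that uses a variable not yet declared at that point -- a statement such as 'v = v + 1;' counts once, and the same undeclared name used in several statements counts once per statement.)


Scanning code line by line:
  Line 1: use 'z' -> ERROR (undeclared)
  Line 2: use 'b' -> ERROR (undeclared)
  Line 3: use 'n' -> ERROR (undeclared)
  Line 4: use 'y' -> ERROR (undeclared)
  Line 5: declare 'x' -> declared = ['x']
Total undeclared variable errors: 4

4


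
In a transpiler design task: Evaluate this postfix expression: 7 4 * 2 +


Processing tokens left to right:
Push 7, Push 4
Pop 7 and 4, compute 7 * 4 = 28, push 28
Push 2
Pop 28 and 2, compute 28 + 2 = 30, push 30
Stack result: 30

30


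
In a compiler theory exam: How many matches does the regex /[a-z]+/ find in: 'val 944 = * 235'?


Pattern: /[a-z]+/ (identifiers)
Input: 'val 944 = * 235'
Scanning for matches:
  Match 1: 'val'
Total matches: 1

1


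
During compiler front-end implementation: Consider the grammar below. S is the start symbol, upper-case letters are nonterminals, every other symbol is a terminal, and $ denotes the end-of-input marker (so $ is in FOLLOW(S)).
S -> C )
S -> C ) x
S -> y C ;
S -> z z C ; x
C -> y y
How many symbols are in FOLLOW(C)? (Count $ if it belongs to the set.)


S is the start symbol and does not occur in any rule body, so FOLLOW(S) = {$}.
Examining every occurrence of C in a rule body:
  S -> C ) : C is followed by terminal ')' -> add ')'
  S -> C ) x : C is followed by terminal ')' -> add ')' (already in the set)
  S -> y C ; : C is followed by terminal ';' -> add ';'
  S -> z z C ; x : C is followed by terminal ';' -> add ';' (already in the set)
  C -> y y : C does not occur in the body -> contributes nothing
FOLLOW(C) = {), ;}
Count: 2

2


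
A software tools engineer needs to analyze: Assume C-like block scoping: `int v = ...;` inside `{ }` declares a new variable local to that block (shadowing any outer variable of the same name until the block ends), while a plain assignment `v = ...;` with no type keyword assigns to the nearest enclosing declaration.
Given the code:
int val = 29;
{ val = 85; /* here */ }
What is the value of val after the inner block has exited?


Analyzing scoping rules:
Outer scope: declares val = 29
Inner block: 'val = 85;' has no type keyword, so it is an assignment to the outer val (no shadowing)
The assignment changed the outer variable itself, so the new value persists after the block -> 85
Result: 85

85


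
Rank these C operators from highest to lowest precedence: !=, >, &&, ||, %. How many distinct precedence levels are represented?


Looking up precedence for each operator:
  != -> precedence 3
  > -> precedence 4
  && -> precedence 2
  || -> precedence 1
  % -> precedence 6
Sorted highest to lowest: %, >, !=, &&, ||
Distinct precedence values: [6, 4, 3, 2, 1]
Number of distinct levels: 5

5


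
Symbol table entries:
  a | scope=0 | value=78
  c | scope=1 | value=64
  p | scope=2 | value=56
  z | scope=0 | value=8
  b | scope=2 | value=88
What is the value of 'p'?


Searching symbol table for 'p':
  a | scope=0 | value=78
  c | scope=1 | value=64
  p | scope=2 | value=56 <- MATCH
  z | scope=0 | value=8
  b | scope=2 | value=88
Found 'p' at scope 2 with value 56

56


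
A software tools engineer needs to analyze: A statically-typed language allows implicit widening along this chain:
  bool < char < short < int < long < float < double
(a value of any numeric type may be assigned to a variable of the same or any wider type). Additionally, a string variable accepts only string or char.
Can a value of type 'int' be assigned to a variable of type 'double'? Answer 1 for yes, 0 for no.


Target variable type: double
Source value type: int
Numeric ranks: int=3, double=6
Widening allowed iff rank(source) <= rank(target): 3 <= 6? Yes
Result: 1

1


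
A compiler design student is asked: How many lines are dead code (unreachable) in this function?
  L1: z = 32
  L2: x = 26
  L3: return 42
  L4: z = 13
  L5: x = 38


Analyzing control flow:
  L1: reachable (before return)
  L2: reachable (before return)
  L3: reachable (return statement)
  L4: DEAD (after return at L3)
  L5: DEAD (after return at L3)
Return at L3, total lines = 5
Dead lines: L4 through L5
Count: 2

2


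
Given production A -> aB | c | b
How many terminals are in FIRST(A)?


Production: A -> aB | c | b
Examining each alternative for leading terminals:
  A -> aB : first terminal = 'a'
  A -> c : first terminal = 'c'
  A -> b : first terminal = 'b'
FIRST(A) = {a, b, c}
Count: 3

3
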